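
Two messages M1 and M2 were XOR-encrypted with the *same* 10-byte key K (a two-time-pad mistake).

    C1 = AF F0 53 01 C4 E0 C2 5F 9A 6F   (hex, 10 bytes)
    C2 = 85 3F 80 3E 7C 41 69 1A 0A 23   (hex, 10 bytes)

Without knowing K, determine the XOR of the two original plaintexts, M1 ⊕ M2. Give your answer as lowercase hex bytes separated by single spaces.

2a cf d3 3f b8 a1 ab 45 90 4c

C1 ⊕ C2 = (M1 ⊕ K) ⊕ (M2 ⊕ K) = M1 ⊕ M2 — the shared key cancels under XOR.
byte 0: af XOR 85 = 2a
byte 1: f0 XOR 3f = cf
byte 2: 53 XOR 80 = d3
byte 3: 01 XOR 3e = 3f
byte 4: c4 XOR 7c = b8
byte 5: e0 XOR 41 = a1
byte 6: c2 XOR 69 = ab
byte 7: 5f XOR 1a = 45
byte 8: 9a XOR 0a = 90
byte 9: 6f XOR 23 = 4c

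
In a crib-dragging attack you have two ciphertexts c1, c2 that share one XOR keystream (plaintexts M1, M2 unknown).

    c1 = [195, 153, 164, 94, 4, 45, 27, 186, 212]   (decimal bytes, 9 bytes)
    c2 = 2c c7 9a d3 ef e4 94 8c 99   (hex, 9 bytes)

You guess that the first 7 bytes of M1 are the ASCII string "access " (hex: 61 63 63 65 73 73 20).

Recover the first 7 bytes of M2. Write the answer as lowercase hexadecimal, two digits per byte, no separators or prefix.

8e3d5de898baaf

First, c1 ⊕ c2 = (M1 ⊕ K) ⊕ (M2 ⊕ K) = M1 ⊕ M2, so the key drops out. Then M2 = (M1 ⊕ M2) ⊕ M1 over the first 7 bytes.
byte 0: (c3 XOR 2c) XOR 61 = ef XOR 61 = 8e
byte 1: (99 XOR c7) XOR 63 = 5e XOR 63 = 3d
byte 2: (a4 XOR 9a) XOR 63 = 3e XOR 63 = 5d
byte 3: (5e XOR d3) XOR 65 = 8d XOR 65 = e8
byte 4: (04 XOR ef) XOR 73 = eb XOR 73 = 98
byte 5: (2d XOR e4) XOR 73 = c9 XOR 73 = ba
byte 6: (1b XOR 94) XOR 20 = 8f XOR 20 = af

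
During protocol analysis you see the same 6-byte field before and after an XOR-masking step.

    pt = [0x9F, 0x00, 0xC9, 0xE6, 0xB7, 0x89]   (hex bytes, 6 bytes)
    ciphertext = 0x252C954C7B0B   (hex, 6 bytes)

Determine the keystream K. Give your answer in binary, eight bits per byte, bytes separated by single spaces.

Since ciphertext = pt ⊕ K, XORing both sides with pt gives K = pt ⊕ ciphertext.
byte 0: 9f ⊕ 25 = ba
byte 1: 00 ⊕ 2c = 2c
byte 2: c9 ⊕ 95 = 5c
byte 3: e6 ⊕ 4c = aa
byte 4: b7 ⊕ 7b = cc
byte 5: 89 ⊕ 0b = 82

10111010 00101100 01011100 10101010 11001100 10000010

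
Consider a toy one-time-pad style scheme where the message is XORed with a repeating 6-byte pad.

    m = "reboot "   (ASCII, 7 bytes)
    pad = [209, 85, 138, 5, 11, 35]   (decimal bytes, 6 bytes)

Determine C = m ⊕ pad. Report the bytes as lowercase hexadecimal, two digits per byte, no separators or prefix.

a330e86a6457f1

The 6-byte key repeats, so the effective keystream is d1 55 8a 05 0b 23 d1.
byte 0: 72 XOR d1 = a3
byte 1: 65 XOR 55 = 30
byte 2: 62 XOR 8a = e8
byte 3: 6f XOR 05 = 6a
byte 4: 6f XOR 0b = 64
byte 5: 74 XOR 23 = 57
byte 6: 20 XOR d1 = f1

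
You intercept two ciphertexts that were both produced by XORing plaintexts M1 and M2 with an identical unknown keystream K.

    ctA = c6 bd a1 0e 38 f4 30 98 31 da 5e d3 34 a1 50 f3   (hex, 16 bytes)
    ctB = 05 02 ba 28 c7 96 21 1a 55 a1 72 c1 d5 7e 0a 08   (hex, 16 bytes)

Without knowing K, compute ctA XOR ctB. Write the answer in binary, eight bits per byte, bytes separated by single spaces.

ctA ⊕ ctB = (M1 ⊕ K) ⊕ (M2 ⊕ K) = M1 ⊕ M2 — the shared key cancels under XOR.
c6 ^ 05 = c3
bd ^ 02 = bf
a1 ^ ba = 1b
0e ^ 28 = 26
38 ^ c7 = ff
f4 ^ 96 = 62
30 ^ 21 = 11
98 ^ 1a = 82
31 ^ 55 = 64
da ^ a1 = 7b
5e ^ 72 = 2c
d3 ^ c1 = 12
34 ^ d5 = e1
a1 ^ 7e = df
50 ^ 0a = 5a
f3 ^ 08 = fb

11000011 10111111 00011011 00100110 11111111 01100010 00010001 10000010 01100100 01111011 00101100 00010010 11100001 11011111 01011010 11111011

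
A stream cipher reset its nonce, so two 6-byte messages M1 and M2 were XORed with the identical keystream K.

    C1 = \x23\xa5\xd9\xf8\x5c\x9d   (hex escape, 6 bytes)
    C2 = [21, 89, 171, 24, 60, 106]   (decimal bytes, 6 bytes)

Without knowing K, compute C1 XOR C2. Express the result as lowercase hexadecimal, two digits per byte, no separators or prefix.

36fc72e060f7

C1 ⊕ C2 = (M1 ⊕ K) ⊕ (M2 ⊕ K) = M1 ⊕ M2 — the shared key cancels under XOR.
byte 0: 23 xor 15 = 36
byte 1: a5 xor 59 = fc
byte 2: d9 xor ab = 72
byte 3: f8 xor 18 = e0
byte 4: 5c xor 3c = 60
byte 5: 9d xor 6a = f7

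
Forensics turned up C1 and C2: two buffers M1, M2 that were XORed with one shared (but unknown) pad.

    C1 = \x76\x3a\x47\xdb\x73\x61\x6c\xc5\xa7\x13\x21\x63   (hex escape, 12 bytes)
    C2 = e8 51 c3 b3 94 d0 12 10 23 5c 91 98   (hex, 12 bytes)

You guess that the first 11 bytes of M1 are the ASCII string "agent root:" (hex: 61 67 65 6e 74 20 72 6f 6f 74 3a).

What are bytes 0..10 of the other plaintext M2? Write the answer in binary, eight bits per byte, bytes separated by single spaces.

11111111 00001100 11100001 00000110 10010011 10010001 00001100 10111010 11101011 00111011 10001010

First, C1 ⊕ C2 = (M1 ⊕ K) ⊕ (M2 ⊕ K) = M1 ⊕ M2, so the key drops out. Then M2 = (M1 ⊕ M2) ⊕ M1 over the first 11 bytes.
byte 0: (76 ^ e8) ^ 61 = 9e ^ 61 = ff
byte 1: (3a ^ 51) ^ 67 = 6b ^ 67 = 0c
byte 2: (47 ^ c3) ^ 65 = 84 ^ 65 = e1
byte 3: (db ^ b3) ^ 6e = 68 ^ 6e = 06
byte 4: (73 ^ 94) ^ 74 = e7 ^ 74 = 93
byte 5: (61 ^ d0) ^ 20 = b1 ^ 20 = 91
byte 6: (6c ^ 12) ^ 72 = 7e ^ 72 = 0c
byte 7: (c5 ^ 10) ^ 6f = d5 ^ 6f = ba
byte 8: (a7 ^ 23) ^ 6f = 84 ^ 6f = eb
byte 9: (13 ^ 5c) ^ 74 = 4f ^ 74 = 3b
byte 10: (21 ^ 91) ^ 3a = b0 ^ 3a = 8a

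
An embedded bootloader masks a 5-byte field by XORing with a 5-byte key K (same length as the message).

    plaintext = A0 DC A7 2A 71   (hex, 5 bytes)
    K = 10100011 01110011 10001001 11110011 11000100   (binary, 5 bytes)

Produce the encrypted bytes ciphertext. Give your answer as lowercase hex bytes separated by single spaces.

03 af 2e d9 b5

XOR is its own inverse, so applying the key byte-wise gives the result directly.
byte 0: a0 ^ a3 = 03
byte 1: dc ^ 73 = af
byte 2: a7 ^ 89 = 2e
byte 3: 2a ^ f3 = d9
byte 4: 71 ^ c4 = b5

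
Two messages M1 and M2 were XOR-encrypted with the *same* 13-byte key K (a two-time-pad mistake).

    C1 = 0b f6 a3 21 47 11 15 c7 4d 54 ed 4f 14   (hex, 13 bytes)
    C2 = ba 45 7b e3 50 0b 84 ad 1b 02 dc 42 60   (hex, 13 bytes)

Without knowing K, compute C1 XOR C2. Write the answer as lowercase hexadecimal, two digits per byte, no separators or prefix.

b1b3d8c2171a916a5656310d74

C1 ⊕ C2 = (M1 ⊕ K) ⊕ (M2 ⊕ K) = M1 ⊕ M2 — the shared key cancels under XOR.
byte 0: 0b xor ba = b1
byte 1: f6 xor 45 = b3
byte 2: a3 xor 7b = d8
byte 3: 21 xor e3 = c2
byte 4: 47 xor 50 = 17
byte 5: 11 xor 0b = 1a
byte 6: 15 xor 84 = 91
byte 7: c7 xor ad = 6a
byte 8: 4d xor 1b = 56
byte 9: 54 xor 02 = 56
byte 10: ed xor dc = 31
byte 11: 4f xor 42 = 0d
byte 12: 14 xor 60 = 74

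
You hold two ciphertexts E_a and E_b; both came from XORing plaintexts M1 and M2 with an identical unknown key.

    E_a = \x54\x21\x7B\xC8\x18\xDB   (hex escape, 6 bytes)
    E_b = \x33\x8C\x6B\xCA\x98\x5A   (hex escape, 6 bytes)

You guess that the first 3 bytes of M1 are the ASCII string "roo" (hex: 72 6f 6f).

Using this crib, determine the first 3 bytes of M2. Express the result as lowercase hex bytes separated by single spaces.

15 c2 7f

First, E_a ⊕ E_b = (M1 ⊕ K) ⊕ (M2 ⊕ K) = M1 ⊕ M2, so the key drops out. Then M2 = (M1 ⊕ M2) ⊕ M1 over the first 3 bytes.
byte 0: (54 XOR 33) XOR 72 = 67 XOR 72 = 15
byte 1: (21 XOR 8c) XOR 6f = ad XOR 6f = c2
byte 2: (7b XOR 6b) XOR 6f = 10 XOR 6f = 7f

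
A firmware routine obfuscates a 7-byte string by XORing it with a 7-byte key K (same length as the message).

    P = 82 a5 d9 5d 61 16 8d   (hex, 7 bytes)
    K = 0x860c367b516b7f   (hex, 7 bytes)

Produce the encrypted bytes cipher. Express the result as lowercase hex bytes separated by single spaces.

XOR is its own inverse, so applying the key byte-wise gives the result directly.
byte 0: 82 xor 86 = 04
byte 1: a5 xor 0c = a9
byte 2: d9 xor 36 = ef
byte 3: 5d xor 7b = 26
byte 4: 61 xor 51 = 30
byte 5: 16 xor 6b = 7d
byte 6: 8d xor 7f = f2

04 a9 ef 26 30 7d f2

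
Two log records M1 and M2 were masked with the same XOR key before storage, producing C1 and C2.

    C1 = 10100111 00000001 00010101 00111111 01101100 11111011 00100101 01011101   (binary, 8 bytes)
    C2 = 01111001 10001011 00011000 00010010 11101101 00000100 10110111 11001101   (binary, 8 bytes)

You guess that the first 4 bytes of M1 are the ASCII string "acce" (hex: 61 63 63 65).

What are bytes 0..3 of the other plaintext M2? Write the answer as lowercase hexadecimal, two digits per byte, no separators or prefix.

bfe96e48

First, C1 ⊕ C2 = (M1 ⊕ K) ⊕ (M2 ⊕ K) = M1 ⊕ M2, so the key drops out. Then M2 = (M1 ⊕ M2) ⊕ M1 over the first 4 bytes.
byte 0: (a7 ^ 79) ^ 61 = de ^ 61 = bf
byte 1: (01 ^ 8b) ^ 63 = 8a ^ 63 = e9
byte 2: (15 ^ 18) ^ 63 = 0d ^ 63 = 6e
byte 3: (3f ^ 12) ^ 65 = 2d ^ 65 = 48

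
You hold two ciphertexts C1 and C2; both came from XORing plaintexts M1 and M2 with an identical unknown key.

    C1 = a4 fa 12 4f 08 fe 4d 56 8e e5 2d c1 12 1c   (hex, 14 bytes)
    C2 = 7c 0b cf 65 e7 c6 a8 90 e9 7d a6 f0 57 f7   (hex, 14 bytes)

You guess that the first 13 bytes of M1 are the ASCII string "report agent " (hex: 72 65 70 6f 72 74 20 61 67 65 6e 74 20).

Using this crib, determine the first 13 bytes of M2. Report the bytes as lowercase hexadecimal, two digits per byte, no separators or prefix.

aa94ad459d4cc5a700fde54565

First, C1 ⊕ C2 = (M1 ⊕ K) ⊕ (M2 ⊕ K) = M1 ⊕ M2, so the key drops out. Then M2 = (M1 ⊕ M2) ⊕ M1 over the first 13 bytes.
byte 0: (a4 ^ 7c) ^ 72 = d8 ^ 72 = aa
byte 1: (fa ^ 0b) ^ 65 = f1 ^ 65 = 94
byte 2: (12 ^ cf) ^ 70 = dd ^ 70 = ad
byte 3: (4f ^ 65) ^ 6f = 2a ^ 6f = 45
byte 4: (08 ^ e7) ^ 72 = ef ^ 72 = 9d
byte 5: (fe ^ c6) ^ 74 = 38 ^ 74 = 4c
byte 6: (4d ^ a8) ^ 20 = e5 ^ 20 = c5
byte 7: (56 ^ 90) ^ 61 = c6 ^ 61 = a7
byte 8: (8e ^ e9) ^ 67 = 67 ^ 67 = 00
byte 9: (e5 ^ 7d) ^ 65 = 98 ^ 65 = fd
byte 10: (2d ^ a6) ^ 6e = 8b ^ 6e = e5
byte 11: (c1 ^ f0) ^ 74 = 31 ^ 74 = 45
byte 12: (12 ^ 57) ^ 20 = 45 ^ 20 = 65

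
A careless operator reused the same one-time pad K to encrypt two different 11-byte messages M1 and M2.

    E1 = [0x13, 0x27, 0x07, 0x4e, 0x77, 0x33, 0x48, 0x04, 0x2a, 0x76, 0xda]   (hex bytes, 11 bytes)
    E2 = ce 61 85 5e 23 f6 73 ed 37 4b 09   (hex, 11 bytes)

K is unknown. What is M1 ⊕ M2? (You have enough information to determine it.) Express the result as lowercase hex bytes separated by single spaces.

dd 46 82 10 54 c5 3b e9 1d 3d d3

E1 ⊕ E2 = (M1 ⊕ K) ⊕ (M2 ⊕ K) = M1 ⊕ M2 — the shared key cancels under XOR.
byte 0: 00010011 xor 11001110 = 11011101
byte 1: 00100111 xor 01100001 = 01000110
byte 2: 00000111 xor 10000101 = 10000010
byte 3: 01001110 xor 01011110 = 00010000
byte 4: 01110111 xor 00100011 = 01010100
byte 5: 00110011 xor 11110110 = 11000101
byte 6: 01001000 xor 01110011 = 00111011
byte 7: 00000100 xor 11101101 = 11101001
byte 8: 00101010 xor 00110111 = 00011101
byte 9: 01110110 xor 01001011 = 00111101
byte 10: 11011010 xor 00001001 = 11010011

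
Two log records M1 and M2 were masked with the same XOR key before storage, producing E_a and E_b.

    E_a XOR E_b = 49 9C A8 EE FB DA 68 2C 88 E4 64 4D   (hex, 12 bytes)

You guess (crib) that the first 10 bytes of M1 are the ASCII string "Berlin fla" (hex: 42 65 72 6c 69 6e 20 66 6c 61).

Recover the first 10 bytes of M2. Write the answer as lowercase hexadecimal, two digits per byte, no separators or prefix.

0bf9da8292b4484ae485

Since E_a ⊕ E_b = M1 ⊕ M2, XORing with the guessed M1 bytes yields the corresponding M2 bytes: M2 = (E_a ⊕ E_b) ⊕ M1.
byte 0: 49 ^ 42 = 0b
byte 1: 9c ^ 65 = f9
byte 2: a8 ^ 72 = da
byte 3: ee ^ 6c = 82
byte 4: fb ^ 69 = 92
byte 5: da ^ 6e = b4
byte 6: 68 ^ 20 = 48
byte 7: 2c ^ 66 = 4a
byte 8: 88 ^ 6c = e4
byte 9: e4 ^ 61 = 85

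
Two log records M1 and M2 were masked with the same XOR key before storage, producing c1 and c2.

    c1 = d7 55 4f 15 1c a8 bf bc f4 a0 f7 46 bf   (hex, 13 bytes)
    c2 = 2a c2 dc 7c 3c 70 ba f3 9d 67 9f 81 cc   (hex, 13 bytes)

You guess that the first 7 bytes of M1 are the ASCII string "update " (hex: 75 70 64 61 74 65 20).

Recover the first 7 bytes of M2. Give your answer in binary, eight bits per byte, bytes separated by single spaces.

10001000 11100111 11110111 00001000 01010100 10111101 00100101

First, c1 ⊕ c2 = (M1 ⊕ K) ⊕ (M2 ⊕ K) = M1 ⊕ M2, so the key drops out. Then M2 = (M1 ⊕ M2) ⊕ M1 over the first 7 bytes.
byte 0: (d7 XOR 2a) XOR 75 = fd XOR 75 = 88
byte 1: (55 XOR c2) XOR 70 = 97 XOR 70 = e7
byte 2: (4f XOR dc) XOR 64 = 93 XOR 64 = f7
byte 3: (15 XOR 7c) XOR 61 = 69 XOR 61 = 08
byte 4: (1c XOR 3c) XOR 74 = 20 XOR 74 = 54
byte 5: (a8 XOR 70) XOR 65 = d8 XOR 65 = bd
byte 6: (bf XOR ba) XOR 20 = 05 XOR 20 = 25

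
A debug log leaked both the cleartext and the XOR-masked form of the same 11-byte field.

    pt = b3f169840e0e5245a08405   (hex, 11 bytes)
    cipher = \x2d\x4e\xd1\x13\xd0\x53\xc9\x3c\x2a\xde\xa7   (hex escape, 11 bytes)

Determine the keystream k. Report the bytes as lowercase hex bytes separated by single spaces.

Since cipher = pt ⊕ k, XORing both sides with pt gives k = pt ⊕ cipher.
179 xor  45 = 158
241 xor  78 = 191
105 xor 209 = 184
132 xor  19 = 151
 14 xor 208 = 222
 14 xor  83 =  93
 82 xor 201 = 155
 69 xor  60 = 121
160 xor  42 = 138
132 xor 222 =  90
  5 xor 167 = 162

9e bf b8 97 de 5d 9b 79 8a 5a a2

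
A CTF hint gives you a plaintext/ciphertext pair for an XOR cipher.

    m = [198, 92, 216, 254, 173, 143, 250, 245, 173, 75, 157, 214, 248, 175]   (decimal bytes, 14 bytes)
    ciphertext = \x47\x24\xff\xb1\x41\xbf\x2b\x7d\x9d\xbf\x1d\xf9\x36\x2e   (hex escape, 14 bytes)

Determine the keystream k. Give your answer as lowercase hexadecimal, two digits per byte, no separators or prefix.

Since ciphertext = m ⊕ k, XORing both sides with m gives k = m ⊕ ciphertext.
byte 0: c6 xor 47 = 81
byte 1: 5c xor 24 = 78
byte 2: d8 xor ff = 27
byte 3: fe xor b1 = 4f
byte 4: ad xor 41 = ec
byte 5: 8f xor bf = 30
byte 6: fa xor 2b = d1
byte 7: f5 xor 7d = 88
byte 8: ad xor 9d = 30
byte 9: 4b xor bf = f4
byte 10: 9d xor 1d = 80
byte 11: d6 xor f9 = 2f
byte 12: f8 xor 36 = ce
byte 13: af xor 2e = 81

8178274fec30d18830f4802fce81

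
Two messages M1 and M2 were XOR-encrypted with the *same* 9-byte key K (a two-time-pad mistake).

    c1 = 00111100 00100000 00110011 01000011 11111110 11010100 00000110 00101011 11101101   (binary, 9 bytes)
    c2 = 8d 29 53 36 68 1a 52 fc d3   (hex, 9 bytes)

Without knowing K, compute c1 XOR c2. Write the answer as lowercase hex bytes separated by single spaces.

b1 09 60 75 96 ce 54 d7 3e

c1 ⊕ c2 = (M1 ⊕ K) ⊕ (M2 ⊕ K) = M1 ⊕ M2 — the shared key cancels under XOR.
3c xor 8d = b1
20 xor 29 = 09
33 xor 53 = 60
43 xor 36 = 75
fe xor 68 = 96
d4 xor 1a = ce
06 xor 52 = 54
2b xor fc = d7
ed xor d3 = 3e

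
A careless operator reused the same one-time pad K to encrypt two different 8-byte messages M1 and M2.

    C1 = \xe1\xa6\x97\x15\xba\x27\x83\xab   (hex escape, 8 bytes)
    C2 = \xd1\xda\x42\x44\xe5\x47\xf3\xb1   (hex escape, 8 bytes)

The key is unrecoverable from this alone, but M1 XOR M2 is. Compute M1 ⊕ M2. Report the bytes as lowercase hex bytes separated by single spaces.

30 7c d5 51 5f 60 70 1a

C1 ⊕ C2 = (M1 ⊕ K) ⊕ (M2 ⊕ K) = M1 ⊕ M2 — the shared key cancels under XOR.
byte 0: 225 xor 209 =  48
byte 1: 166 xor 218 = 124
byte 2: 151 xor  66 = 213
byte 3:  21 xor  68 =  81
byte 4: 186 xor 229 =  95
byte 5:  39 xor  71 =  96
byte 6: 131 xor 243 = 112
byte 7: 171 xor 177 =  26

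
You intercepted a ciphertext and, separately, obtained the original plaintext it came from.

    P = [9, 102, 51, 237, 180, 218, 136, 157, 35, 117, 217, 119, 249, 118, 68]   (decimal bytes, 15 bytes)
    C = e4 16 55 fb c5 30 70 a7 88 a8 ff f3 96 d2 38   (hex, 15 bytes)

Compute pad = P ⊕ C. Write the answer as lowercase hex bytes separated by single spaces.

Since C = P ⊕ pad, XORing both sides with P gives pad = P ⊕ C.
09 ⊕ e4 = ed
66 ⊕ 16 = 70
33 ⊕ 55 = 66
ed ⊕ fb = 16
b4 ⊕ c5 = 71
da ⊕ 30 = ea
88 ⊕ 70 = f8
9d ⊕ a7 = 3a
23 ⊕ 88 = ab
75 ⊕ a8 = dd
d9 ⊕ ff = 26
77 ⊕ f3 = 84
f9 ⊕ 96 = 6f
76 ⊕ d2 = a4
44 ⊕ 38 = 7c

ed 70 66 16 71 ea f8 3a ab dd 26 84 6f a4 7c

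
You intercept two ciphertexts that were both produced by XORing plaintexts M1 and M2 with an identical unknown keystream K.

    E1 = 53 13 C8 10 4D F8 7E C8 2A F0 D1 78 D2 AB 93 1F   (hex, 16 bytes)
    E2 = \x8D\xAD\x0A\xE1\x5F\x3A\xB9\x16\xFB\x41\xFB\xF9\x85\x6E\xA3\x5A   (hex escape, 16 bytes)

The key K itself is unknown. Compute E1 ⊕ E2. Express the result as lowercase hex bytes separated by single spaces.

E1 ⊕ E2 = (M1 ⊕ K) ⊕ (M2 ⊕ K) = M1 ⊕ M2 — the shared key cancels under XOR.
byte 0: 01010011 ⊕ 10001101 = 11011110
byte 1: 00010011 ⊕ 10101101 = 10111110
byte 2: 11001000 ⊕ 00001010 = 11000010
byte 3: 00010000 ⊕ 11100001 = 11110001
byte 4: 01001101 ⊕ 01011111 = 00010010
byte 5: 11111000 ⊕ 00111010 = 11000010
byte 6: 01111110 ⊕ 10111001 = 11000111
byte 7: 11001000 ⊕ 00010110 = 11011110
byte 8: 00101010 ⊕ 11111011 = 11010001
byte 9: 11110000 ⊕ 01000001 = 10110001
byte 10: 11010001 ⊕ 11111011 = 00101010
byte 11: 01111000 ⊕ 11111001 = 10000001
byte 12: 11010010 ⊕ 10000101 = 01010111
byte 13: 10101011 ⊕ 01101110 = 11000101
byte 14: 10010011 ⊕ 10100011 = 00110000
byte 15: 00011111 ⊕ 01011010 = 01000101

de be c2 f1 12 c2 c7 de d1 b1 2a 81 57 c5 30 45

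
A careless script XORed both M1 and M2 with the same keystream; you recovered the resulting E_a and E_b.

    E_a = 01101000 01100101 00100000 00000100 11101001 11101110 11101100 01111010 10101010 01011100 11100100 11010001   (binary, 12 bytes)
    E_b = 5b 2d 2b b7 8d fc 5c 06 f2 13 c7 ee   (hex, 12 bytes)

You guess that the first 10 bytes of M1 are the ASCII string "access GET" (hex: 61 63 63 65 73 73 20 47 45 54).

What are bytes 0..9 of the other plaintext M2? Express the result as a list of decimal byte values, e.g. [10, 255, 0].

First, E_a ⊕ E_b = (M1 ⊕ K) ⊕ (M2 ⊕ K) = M1 ⊕ M2, so the key drops out. Then M2 = (M1 ⊕ M2) ⊕ M1 over the first 10 bytes.
byte 0: (68 XOR 5b) XOR 61 = 33 XOR 61 = 52
byte 1: (65 XOR 2d) XOR 63 = 48 XOR 63 = 2b
byte 2: (20 XOR 2b) XOR 63 = 0b XOR 63 = 68
byte 3: (04 XOR b7) XOR 65 = b3 XOR 65 = d6
byte 4: (e9 XOR 8d) XOR 73 = 64 XOR 73 = 17
byte 5: (ee XOR fc) XOR 73 = 12 XOR 73 = 61
byte 6: (ec XOR 5c) XOR 20 = b0 XOR 20 = 90
byte 7: (7a XOR 06) XOR 47 = 7c XOR 47 = 3b
byte 8: (aa XOR f2) XOR 45 = 58 XOR 45 = 1d
byte 9: (5c XOR 13) XOR 54 = 4f XOR 54 = 1b

[82, 43, 104, 214, 23, 97, 144, 59, 29, 27]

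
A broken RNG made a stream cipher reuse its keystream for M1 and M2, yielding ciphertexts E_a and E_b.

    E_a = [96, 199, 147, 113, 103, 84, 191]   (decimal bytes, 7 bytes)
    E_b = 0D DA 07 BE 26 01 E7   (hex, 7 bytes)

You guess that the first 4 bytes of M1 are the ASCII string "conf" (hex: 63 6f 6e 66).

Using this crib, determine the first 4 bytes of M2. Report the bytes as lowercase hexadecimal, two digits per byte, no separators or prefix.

0e72faa9

First, E_a ⊕ E_b = (M1 ⊕ K) ⊕ (M2 ⊕ K) = M1 ⊕ M2, so the key drops out. Then M2 = (M1 ⊕ M2) ⊕ M1 over the first 4 bytes.
byte 0: (60 ^ 0d) ^ 63 = 6d ^ 63 = 0e
byte 1: (c7 ^ da) ^ 6f = 1d ^ 6f = 72
byte 2: (93 ^ 07) ^ 6e = 94 ^ 6e = fa
byte 3: (71 ^ be) ^ 66 = cf ^ 66 = a9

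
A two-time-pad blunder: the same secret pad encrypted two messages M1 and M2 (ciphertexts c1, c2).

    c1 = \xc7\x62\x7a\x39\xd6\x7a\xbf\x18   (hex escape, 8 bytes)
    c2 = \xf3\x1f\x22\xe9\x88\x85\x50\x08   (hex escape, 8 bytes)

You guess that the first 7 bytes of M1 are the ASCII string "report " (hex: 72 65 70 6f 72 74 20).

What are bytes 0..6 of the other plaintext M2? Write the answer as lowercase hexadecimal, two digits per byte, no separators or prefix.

461828bf2c8bcf

First, c1 ⊕ c2 = (M1 ⊕ K) ⊕ (M2 ⊕ K) = M1 ⊕ M2, so the key drops out. Then M2 = (M1 ⊕ M2) ⊕ M1 over the first 7 bytes.
byte 0: (c7 XOR f3) XOR 72 = 34 XOR 72 = 46
byte 1: (62 XOR 1f) XOR 65 = 7d XOR 65 = 18
byte 2: (7a XOR 22) XOR 70 = 58 XOR 70 = 28
byte 3: (39 XOR e9) XOR 6f = d0 XOR 6f = bf
byte 4: (d6 XOR 88) XOR 72 = 5e XOR 72 = 2c
byte 5: (7a XOR 85) XOR 74 = ff XOR 74 = 8b
byte 6: (bf XOR 50) XOR 20 = ef XOR 20 = cf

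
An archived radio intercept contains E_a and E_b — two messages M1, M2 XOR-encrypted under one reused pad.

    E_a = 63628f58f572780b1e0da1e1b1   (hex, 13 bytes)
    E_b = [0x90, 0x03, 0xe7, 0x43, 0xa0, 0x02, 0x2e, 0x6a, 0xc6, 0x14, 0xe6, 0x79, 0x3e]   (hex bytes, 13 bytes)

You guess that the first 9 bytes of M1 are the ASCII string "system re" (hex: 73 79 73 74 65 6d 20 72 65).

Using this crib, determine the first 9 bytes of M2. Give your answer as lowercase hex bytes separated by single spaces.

80 18 1b 6f 30 1d 76 13 bd

First, E_a ⊕ E_b = (M1 ⊕ K) ⊕ (M2 ⊕ K) = M1 ⊕ M2, so the key drops out. Then M2 = (M1 ⊕ M2) ⊕ M1 over the first 9 bytes.
byte 0: (63 XOR 90) XOR 73 = f3 XOR 73 = 80
byte 1: (62 XOR 03) XOR 79 = 61 XOR 79 = 18
byte 2: (8f XOR e7) XOR 73 = 68 XOR 73 = 1b
byte 3: (58 XOR 43) XOR 74 = 1b XOR 74 = 6f
byte 4: (f5 XOR a0) XOR 65 = 55 XOR 65 = 30
byte 5: (72 XOR 02) XOR 6d = 70 XOR 6d = 1d
byte 6: (78 XOR 2e) XOR 20 = 56 XOR 20 = 76
byte 7: (0b XOR 6a) XOR 72 = 61 XOR 72 = 13
byte 8: (1e XOR c6) XOR 65 = d8 XOR 65 = bd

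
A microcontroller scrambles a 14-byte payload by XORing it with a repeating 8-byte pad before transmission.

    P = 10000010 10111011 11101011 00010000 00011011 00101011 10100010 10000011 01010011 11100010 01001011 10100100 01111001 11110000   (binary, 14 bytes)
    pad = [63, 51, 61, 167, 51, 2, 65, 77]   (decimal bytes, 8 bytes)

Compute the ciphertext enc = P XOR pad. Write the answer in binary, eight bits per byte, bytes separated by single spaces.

The 8-byte key repeats, so the effective keystream is 3f 33 3d a7 33 02 41 4d 3f 33 3d a7 33 02.
byte 0: 82 xor 3f = bd
byte 1: bb xor 33 = 88
byte 2: eb xor 3d = d6
byte 3: 10 xor a7 = b7
byte 4: 1b xor 33 = 28
byte 5: 2b xor 02 = 29
byte 6: a2 xor 41 = e3
byte 7: 83 xor 4d = ce
byte 8: 53 xor 3f = 6c
byte 9: e2 xor 33 = d1
byte 10: 4b xor 3d = 76
byte 11: a4 xor a7 = 03
byte 12: 79 xor 33 = 4a
byte 13: f0 xor 02 = f2

10111101 10001000 11010110 10110111 00101000 00101001 11100011 11001110 01101100 11010001 01110110 00000011 01001010 11110010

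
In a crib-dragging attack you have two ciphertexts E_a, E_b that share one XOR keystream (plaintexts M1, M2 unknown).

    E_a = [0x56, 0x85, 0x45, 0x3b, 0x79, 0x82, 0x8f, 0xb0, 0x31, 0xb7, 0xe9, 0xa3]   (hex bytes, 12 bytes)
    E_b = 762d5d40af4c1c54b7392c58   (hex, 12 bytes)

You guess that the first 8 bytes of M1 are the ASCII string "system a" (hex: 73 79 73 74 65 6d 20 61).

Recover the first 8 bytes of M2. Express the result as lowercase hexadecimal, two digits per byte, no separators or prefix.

First, E_a ⊕ E_b = (M1 ⊕ K) ⊕ (M2 ⊕ K) = M1 ⊕ M2, so the key drops out. Then M2 = (M1 ⊕ M2) ⊕ M1 over the first 8 bytes.
byte 0: (56 ^ 76) ^ 73 = 20 ^ 73 = 53
byte 1: (85 ^ 2d) ^ 79 = a8 ^ 79 = d1
byte 2: (45 ^ 5d) ^ 73 = 18 ^ 73 = 6b
byte 3: (3b ^ 40) ^ 74 = 7b ^ 74 = 0f
byte 4: (79 ^ af) ^ 65 = d6 ^ 65 = b3
byte 5: (82 ^ 4c) ^ 6d = ce ^ 6d = a3
byte 6: (8f ^ 1c) ^ 20 = 93 ^ 20 = b3
byte 7: (b0 ^ 54) ^ 61 = e4 ^ 61 = 85

53d16b0fb3a3b385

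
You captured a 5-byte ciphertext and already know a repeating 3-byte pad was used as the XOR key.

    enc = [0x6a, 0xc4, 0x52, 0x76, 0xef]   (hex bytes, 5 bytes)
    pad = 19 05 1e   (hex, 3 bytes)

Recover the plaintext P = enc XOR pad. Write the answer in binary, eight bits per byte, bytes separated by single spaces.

01110011 11000001 01001100 01101111 11101010

The 3-byte key repeats, so the effective keystream is 19 05 1e 19 05.
byte 0: 6a xor 19 = 73
byte 1: c4 xor 05 = c1
byte 2: 52 xor 1e = 4c
byte 3: 76 xor 19 = 6f
byte 4: ef xor 05 = ea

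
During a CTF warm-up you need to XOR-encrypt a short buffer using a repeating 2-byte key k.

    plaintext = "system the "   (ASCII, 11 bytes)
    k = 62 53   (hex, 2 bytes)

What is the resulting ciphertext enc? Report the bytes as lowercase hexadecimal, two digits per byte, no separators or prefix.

The 2-byte key repeats, so the effective keystream is 62 53 62 53 62 53 62 53 62 53 62.
byte 0: 73 xor 62 = 11
byte 1: 79 xor 53 = 2a
byte 2: 73 xor 62 = 11
byte 3: 74 xor 53 = 27
byte 4: 65 xor 62 = 07
byte 5: 6d xor 53 = 3e
byte 6: 20 xor 62 = 42
byte 7: 74 xor 53 = 27
byte 8: 68 xor 62 = 0a
byte 9: 65 xor 53 = 36
byte 10: 20 xor 62 = 42

112a1127073e42270a3642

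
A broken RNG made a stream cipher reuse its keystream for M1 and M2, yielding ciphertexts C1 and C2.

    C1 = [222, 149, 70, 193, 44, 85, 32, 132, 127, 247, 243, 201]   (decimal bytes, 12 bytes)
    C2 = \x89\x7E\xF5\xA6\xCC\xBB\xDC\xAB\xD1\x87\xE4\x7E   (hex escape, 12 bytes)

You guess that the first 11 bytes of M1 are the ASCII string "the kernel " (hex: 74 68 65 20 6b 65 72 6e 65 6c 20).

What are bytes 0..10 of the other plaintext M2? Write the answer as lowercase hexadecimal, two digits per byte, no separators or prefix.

2383d6478b8b8e41cb1c37

First, C1 ⊕ C2 = (M1 ⊕ K) ⊕ (M2 ⊕ K) = M1 ⊕ M2, so the key drops out. Then M2 = (M1 ⊕ M2) ⊕ M1 over the first 11 bytes.
byte 0: (de ^ 89) ^ 74 = 57 ^ 74 = 23
byte 1: (95 ^ 7e) ^ 68 = eb ^ 68 = 83
byte 2: (46 ^ f5) ^ 65 = b3 ^ 65 = d6
byte 3: (c1 ^ a6) ^ 20 = 67 ^ 20 = 47
byte 4: (2c ^ cc) ^ 6b = e0 ^ 6b = 8b
byte 5: (55 ^ bb) ^ 65 = ee ^ 65 = 8b
byte 6: (20 ^ dc) ^ 72 = fc ^ 72 = 8e
byte 7: (84 ^ ab) ^ 6e = 2f ^ 6e = 41
byte 8: (7f ^ d1) ^ 65 = ae ^ 65 = cb
byte 9: (f7 ^ 87) ^ 6c = 70 ^ 6c = 1c
byte 10: (f3 ^ e4) ^ 20 = 17 ^ 20 = 37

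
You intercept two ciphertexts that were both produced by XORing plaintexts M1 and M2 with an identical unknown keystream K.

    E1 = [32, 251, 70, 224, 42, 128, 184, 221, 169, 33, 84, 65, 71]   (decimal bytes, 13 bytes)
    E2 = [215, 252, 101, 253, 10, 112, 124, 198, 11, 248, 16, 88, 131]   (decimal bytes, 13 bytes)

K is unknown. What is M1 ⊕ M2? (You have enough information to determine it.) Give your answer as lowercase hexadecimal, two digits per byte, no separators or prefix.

f707231d20f0c41ba2d94419c4

E1 ⊕ E2 = (M1 ⊕ K) ⊕ (M2 ⊕ K) = M1 ⊕ M2 — the shared key cancels under XOR.
byte 0: 20 xor d7 = f7
byte 1: fb xor fc = 07
byte 2: 46 xor 65 = 23
byte 3: e0 xor fd = 1d
byte 4: 2a xor 0a = 20
byte 5: 80 xor 70 = f0
byte 6: b8 xor 7c = c4
byte 7: dd xor c6 = 1b
byte 8: a9 xor 0b = a2
byte 9: 21 xor f8 = d9
byte 10: 54 xor 10 = 44
byte 11: 41 xor 58 = 19
byte 12: 47 xor 83 = c4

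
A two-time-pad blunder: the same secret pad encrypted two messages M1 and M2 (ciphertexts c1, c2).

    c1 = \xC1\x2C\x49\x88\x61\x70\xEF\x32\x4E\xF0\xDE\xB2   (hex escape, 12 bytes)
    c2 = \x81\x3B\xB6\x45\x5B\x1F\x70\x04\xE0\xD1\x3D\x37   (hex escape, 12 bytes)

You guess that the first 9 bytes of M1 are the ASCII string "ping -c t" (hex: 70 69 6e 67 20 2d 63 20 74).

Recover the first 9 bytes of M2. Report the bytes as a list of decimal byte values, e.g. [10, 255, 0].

[48, 126, 145, 170, 26, 66, 252, 22, 218]

First, c1 ⊕ c2 = (M1 ⊕ K) ⊕ (M2 ⊕ K) = M1 ⊕ M2, so the key drops out. Then M2 = (M1 ⊕ M2) ⊕ M1 over the first 9 bytes.
byte 0: (c1 XOR 81) XOR 70 = 40 XOR 70 = 30
byte 1: (2c XOR 3b) XOR 69 = 17 XOR 69 = 7e
byte 2: (49 XOR b6) XOR 6e = ff XOR 6e = 91
byte 3: (88 XOR 45) XOR 67 = cd XOR 67 = aa
byte 4: (61 XOR 5b) XOR 20 = 3a XOR 20 = 1a
byte 5: (70 XOR 1f) XOR 2d = 6f XOR 2d = 42
byte 6: (ef XOR 70) XOR 63 = 9f XOR 63 = fc
byte 7: (32 XOR 04) XOR 20 = 36 XOR 20 = 16
byte 8: (4e XOR e0) XOR 74 = ae XOR 74 = da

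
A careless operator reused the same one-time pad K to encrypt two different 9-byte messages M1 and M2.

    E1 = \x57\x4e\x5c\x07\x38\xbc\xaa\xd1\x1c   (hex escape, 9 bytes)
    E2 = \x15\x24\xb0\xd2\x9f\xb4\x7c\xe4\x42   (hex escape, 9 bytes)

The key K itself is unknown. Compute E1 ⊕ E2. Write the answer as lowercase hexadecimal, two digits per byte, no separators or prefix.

E1 ⊕ E2 = (M1 ⊕ K) ⊕ (M2 ⊕ K) = M1 ⊕ M2 — the shared key cancels under XOR.
byte 0: 57 xor 15 = 42
byte 1: 4e xor 24 = 6a
byte 2: 5c xor b0 = ec
byte 3: 07 xor d2 = d5
byte 4: 38 xor 9f = a7
byte 5: bc xor b4 = 08
byte 6: aa xor 7c = d6
byte 7: d1 xor e4 = 35
byte 8: 1c xor 42 = 5e

426aecd5a708d6355e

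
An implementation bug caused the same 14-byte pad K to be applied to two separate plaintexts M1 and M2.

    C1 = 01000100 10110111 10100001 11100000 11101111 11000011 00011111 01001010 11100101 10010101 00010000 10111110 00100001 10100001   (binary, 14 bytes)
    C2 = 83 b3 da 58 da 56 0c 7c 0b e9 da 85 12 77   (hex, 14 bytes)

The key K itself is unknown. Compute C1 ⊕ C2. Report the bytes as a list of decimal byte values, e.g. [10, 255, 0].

[199, 4, 123, 184, 53, 149, 19, 54, 238, 124, 202, 59, 51, 214]

C1 ⊕ C2 = (M1 ⊕ K) ⊕ (M2 ⊕ K) = M1 ⊕ M2 — the shared key cancels under XOR.
byte 0:  68 ⊕ 131 = 199
byte 1: 183 ⊕ 179 =   4
byte 2: 161 ⊕ 218 = 123
byte 3: 224 ⊕  88 = 184
byte 4: 239 ⊕ 218 =  53
byte 5: 195 ⊕  86 = 149
byte 6:  31 ⊕  12 =  19
byte 7:  74 ⊕ 124 =  54
byte 8: 229 ⊕  11 = 238
byte 9: 149 ⊕ 233 = 124
byte 10:  16 ⊕ 218 = 202
byte 11: 190 ⊕ 133 =  59
byte 12:  33 ⊕  18 =  51
byte 13: 161 ⊕ 119 = 214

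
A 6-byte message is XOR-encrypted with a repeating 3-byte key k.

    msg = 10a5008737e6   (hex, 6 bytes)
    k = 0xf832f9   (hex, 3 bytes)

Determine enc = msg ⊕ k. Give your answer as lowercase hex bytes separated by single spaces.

The 3-byte key repeats, so the effective keystream is f8 32 f9 f8 32 f9.
byte 0: 10 xor f8 = e8
byte 1: a5 xor 32 = 97
byte 2: 00 xor f9 = f9
byte 3: 87 xor f8 = 7f
byte 4: 37 xor 32 = 05
byte 5: e6 xor f9 = 1f

e8 97 f9 7f 05 1f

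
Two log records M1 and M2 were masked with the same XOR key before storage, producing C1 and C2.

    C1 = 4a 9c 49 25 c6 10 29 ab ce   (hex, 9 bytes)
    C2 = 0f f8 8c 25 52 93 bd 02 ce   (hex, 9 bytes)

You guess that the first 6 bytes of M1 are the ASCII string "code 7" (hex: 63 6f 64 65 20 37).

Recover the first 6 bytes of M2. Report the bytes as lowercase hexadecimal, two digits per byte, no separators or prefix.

260ba165b4b4

First, C1 ⊕ C2 = (M1 ⊕ K) ⊕ (M2 ⊕ K) = M1 ⊕ M2, so the key drops out. Then M2 = (M1 ⊕ M2) ⊕ M1 over the first 6 bytes.
byte 0: (4a xor 0f) xor 63 = 45 xor 63 = 26
byte 1: (9c xor f8) xor 6f = 64 xor 6f = 0b
byte 2: (49 xor 8c) xor 64 = c5 xor 64 = a1
byte 3: (25 xor 25) xor 65 = 00 xor 65 = 65
byte 4: (c6 xor 52) xor 20 = 94 xor 20 = b4
byte 5: (10 xor 93) xor 37 = 83 xor 37 = b4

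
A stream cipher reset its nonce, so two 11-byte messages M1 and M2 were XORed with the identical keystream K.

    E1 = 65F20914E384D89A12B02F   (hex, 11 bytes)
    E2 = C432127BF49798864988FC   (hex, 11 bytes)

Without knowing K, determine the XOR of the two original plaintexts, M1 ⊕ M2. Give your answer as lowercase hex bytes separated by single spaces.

E1 ⊕ E2 = (M1 ⊕ K) ⊕ (M2 ⊕ K) = M1 ⊕ M2 — the shared key cancels under XOR.
byte 0: 65 XOR c4 = a1
byte 1: f2 XOR 32 = c0
byte 2: 09 XOR 12 = 1b
byte 3: 14 XOR 7b = 6f
byte 4: e3 XOR f4 = 17
byte 5: 84 XOR 97 = 13
byte 6: d8 XOR 98 = 40
byte 7: 9a XOR 86 = 1c
byte 8: 12 XOR 49 = 5b
byte 9: b0 XOR 88 = 38
byte 10: 2f XOR fc = d3

a1 c0 1b 6f 17 13 40 1c 5b 38 d3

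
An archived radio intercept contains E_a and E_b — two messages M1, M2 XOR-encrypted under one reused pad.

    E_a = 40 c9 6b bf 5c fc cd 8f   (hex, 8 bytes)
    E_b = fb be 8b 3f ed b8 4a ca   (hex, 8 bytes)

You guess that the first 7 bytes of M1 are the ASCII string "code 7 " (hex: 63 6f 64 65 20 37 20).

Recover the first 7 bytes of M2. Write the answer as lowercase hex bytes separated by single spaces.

First, E_a ⊕ E_b = (M1 ⊕ K) ⊕ (M2 ⊕ K) = M1 ⊕ M2, so the key drops out. Then M2 = (M1 ⊕ M2) ⊕ M1 over the first 7 bytes.
byte 0: (40 xor fb) xor 63 = bb xor 63 = d8
byte 1: (c9 xor be) xor 6f = 77 xor 6f = 18
byte 2: (6b xor 8b) xor 64 = e0 xor 64 = 84
byte 3: (bf xor 3f) xor 65 = 80 xor 65 = e5
byte 4: (5c xor ed) xor 20 = b1 xor 20 = 91
byte 5: (fc xor b8) xor 37 = 44 xor 37 = 73
byte 6: (cd xor 4a) xor 20 = 87 xor 20 = a7

d8 18 84 e5 91 73 a7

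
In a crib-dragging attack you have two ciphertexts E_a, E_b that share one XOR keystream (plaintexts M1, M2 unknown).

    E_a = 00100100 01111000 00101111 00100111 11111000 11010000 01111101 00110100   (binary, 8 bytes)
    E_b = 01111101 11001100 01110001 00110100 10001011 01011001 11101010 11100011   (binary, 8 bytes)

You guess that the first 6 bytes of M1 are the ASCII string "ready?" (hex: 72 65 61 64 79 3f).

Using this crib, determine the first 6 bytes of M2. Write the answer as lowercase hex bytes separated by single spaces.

2b d1 3f 77 0a b6

First, E_a ⊕ E_b = (M1 ⊕ K) ⊕ (M2 ⊕ K) = M1 ⊕ M2, so the key drops out. Then M2 = (M1 ⊕ M2) ⊕ M1 over the first 6 bytes.
byte 0: (24 xor 7d) xor 72 = 59 xor 72 = 2b
byte 1: (78 xor cc) xor 65 = b4 xor 65 = d1
byte 2: (2f xor 71) xor 61 = 5e xor 61 = 3f
byte 3: (27 xor 34) xor 64 = 13 xor 64 = 77
byte 4: (f8 xor 8b) xor 79 = 73 xor 79 = 0a
byte 5: (d0 xor 59) xor 3f = 89 xor 3f = b6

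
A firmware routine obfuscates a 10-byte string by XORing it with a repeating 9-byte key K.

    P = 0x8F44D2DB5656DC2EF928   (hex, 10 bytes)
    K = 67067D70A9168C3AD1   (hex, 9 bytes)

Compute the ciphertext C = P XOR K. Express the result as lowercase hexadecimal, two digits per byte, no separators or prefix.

The 9-byte key repeats, so the effective keystream is 67 06 7d 70 a9 16 8c 3a d1 67.
byte 0: 8f xor 67 = e8
byte 1: 44 xor 06 = 42
byte 2: d2 xor 7d = af
byte 3: db xor 70 = ab
byte 4: 56 xor a9 = ff
byte 5: 56 xor 16 = 40
byte 6: dc xor 8c = 50
byte 7: 2e xor 3a = 14
byte 8: f9 xor d1 = 28
byte 9: 28 xor 67 = 4f

e842afabff405014284f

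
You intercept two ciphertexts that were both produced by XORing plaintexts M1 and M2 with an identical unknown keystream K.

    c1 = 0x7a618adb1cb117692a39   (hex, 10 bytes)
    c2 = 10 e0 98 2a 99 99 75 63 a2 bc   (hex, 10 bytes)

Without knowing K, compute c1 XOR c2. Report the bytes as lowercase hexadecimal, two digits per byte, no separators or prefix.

6a8112f18528620a8885

c1 ⊕ c2 = (M1 ⊕ K) ⊕ (M2 ⊕ K) = M1 ⊕ M2 — the shared key cancels under XOR.
01111010 ⊕ 00010000 = 01101010
01100001 ⊕ 11100000 = 10000001
10001010 ⊕ 10011000 = 00010010
11011011 ⊕ 00101010 = 11110001
00011100 ⊕ 10011001 = 10000101
10110001 ⊕ 10011001 = 00101000
00010111 ⊕ 01110101 = 01100010
01101001 ⊕ 01100011 = 00001010
00101010 ⊕ 10100010 = 10001000
00111001 ⊕ 10111100 = 10000101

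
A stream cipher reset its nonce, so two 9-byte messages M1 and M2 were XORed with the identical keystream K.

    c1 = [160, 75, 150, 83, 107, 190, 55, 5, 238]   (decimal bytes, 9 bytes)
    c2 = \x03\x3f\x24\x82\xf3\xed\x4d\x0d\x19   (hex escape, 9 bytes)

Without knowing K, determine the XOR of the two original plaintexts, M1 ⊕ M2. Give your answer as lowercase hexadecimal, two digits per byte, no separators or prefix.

c1 ⊕ c2 = (M1 ⊕ K) ⊕ (M2 ⊕ K) = M1 ⊕ M2 — the shared key cancels under XOR.
10100000 XOR 00000011 = 10100011
01001011 XOR 00111111 = 01110100
10010110 XOR 00100100 = 10110010
01010011 XOR 10000010 = 11010001
01101011 XOR 11110011 = 10011000
10111110 XOR 11101101 = 01010011
00110111 XOR 01001101 = 01111010
00000101 XOR 00001101 = 00001000
11101110 XOR 00011001 = 11110111

a374b2d198537a08f7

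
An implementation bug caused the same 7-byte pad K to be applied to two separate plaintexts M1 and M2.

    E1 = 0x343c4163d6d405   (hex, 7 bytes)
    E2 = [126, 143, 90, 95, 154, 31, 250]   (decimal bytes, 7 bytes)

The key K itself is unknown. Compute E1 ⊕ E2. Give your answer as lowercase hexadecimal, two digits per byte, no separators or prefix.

4ab31b3c4ccbff

E1 ⊕ E2 = (M1 ⊕ K) ⊕ (M2 ⊕ K) = M1 ⊕ M2 — the shared key cancels under XOR.
34 xor 7e = 4a
3c xor 8f = b3
41 xor 5a = 1b
63 xor 5f = 3c
d6 xor 9a = 4c
d4 xor 1f = cb
05 xor fa = ff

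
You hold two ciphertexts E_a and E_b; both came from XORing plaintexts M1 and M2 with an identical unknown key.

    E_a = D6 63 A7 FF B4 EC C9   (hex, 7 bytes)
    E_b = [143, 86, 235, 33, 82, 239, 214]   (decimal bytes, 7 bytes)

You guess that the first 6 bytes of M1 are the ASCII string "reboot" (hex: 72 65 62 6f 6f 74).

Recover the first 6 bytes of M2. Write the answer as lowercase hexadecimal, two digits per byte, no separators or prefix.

First, E_a ⊕ E_b = (M1 ⊕ K) ⊕ (M2 ⊕ K) = M1 ⊕ M2, so the key drops out. Then M2 = (M1 ⊕ M2) ⊕ M1 over the first 6 bytes.
byte 0: (d6 ⊕ 8f) ⊕ 72 = 59 ⊕ 72 = 2b
byte 1: (63 ⊕ 56) ⊕ 65 = 35 ⊕ 65 = 50
byte 2: (a7 ⊕ eb) ⊕ 62 = 4c ⊕ 62 = 2e
byte 3: (ff ⊕ 21) ⊕ 6f = de ⊕ 6f = b1
byte 4: (b4 ⊕ 52) ⊕ 6f = e6 ⊕ 6f = 89
byte 5: (ec ⊕ ef) ⊕ 74 = 03 ⊕ 74 = 77

2b502eb18977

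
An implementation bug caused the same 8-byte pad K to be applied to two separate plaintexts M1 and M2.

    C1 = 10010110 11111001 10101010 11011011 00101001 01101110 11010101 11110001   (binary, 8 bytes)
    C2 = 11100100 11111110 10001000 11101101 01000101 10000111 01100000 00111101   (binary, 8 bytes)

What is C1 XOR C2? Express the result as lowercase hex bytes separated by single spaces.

72 07 22 36 6c e9 b5 cc

C1 ⊕ C2 = (M1 ⊕ K) ⊕ (M2 ⊕ K) = M1 ⊕ M2 — the shared key cancels under XOR.
96 XOR e4 = 72
f9 XOR fe = 07
aa XOR 88 = 22
db XOR ed = 36
29 XOR 45 = 6c
6e XOR 87 = e9
d5 XOR 60 = b5
f1 XOR 3d = cc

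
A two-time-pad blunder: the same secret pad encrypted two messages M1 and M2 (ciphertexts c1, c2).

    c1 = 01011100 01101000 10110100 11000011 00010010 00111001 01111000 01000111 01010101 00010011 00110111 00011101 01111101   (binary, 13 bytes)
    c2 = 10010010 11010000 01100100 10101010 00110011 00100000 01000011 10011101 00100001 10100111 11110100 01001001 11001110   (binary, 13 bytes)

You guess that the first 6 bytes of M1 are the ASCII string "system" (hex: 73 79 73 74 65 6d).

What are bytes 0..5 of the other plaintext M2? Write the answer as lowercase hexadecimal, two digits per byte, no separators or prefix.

bdc1a31d4474

First, c1 ⊕ c2 = (M1 ⊕ K) ⊕ (M2 ⊕ K) = M1 ⊕ M2, so the key drops out. Then M2 = (M1 ⊕ M2) ⊕ M1 over the first 6 bytes.
byte 0: (5c XOR 92) XOR 73 = ce XOR 73 = bd
byte 1: (68 XOR d0) XOR 79 = b8 XOR 79 = c1
byte 2: (b4 XOR 64) XOR 73 = d0 XOR 73 = a3
byte 3: (c3 XOR aa) XOR 74 = 69 XOR 74 = 1d
byte 4: (12 XOR 33) XOR 65 = 21 XOR 65 = 44
byte 5: (39 XOR 20) XOR 6d = 19 XOR 6d = 74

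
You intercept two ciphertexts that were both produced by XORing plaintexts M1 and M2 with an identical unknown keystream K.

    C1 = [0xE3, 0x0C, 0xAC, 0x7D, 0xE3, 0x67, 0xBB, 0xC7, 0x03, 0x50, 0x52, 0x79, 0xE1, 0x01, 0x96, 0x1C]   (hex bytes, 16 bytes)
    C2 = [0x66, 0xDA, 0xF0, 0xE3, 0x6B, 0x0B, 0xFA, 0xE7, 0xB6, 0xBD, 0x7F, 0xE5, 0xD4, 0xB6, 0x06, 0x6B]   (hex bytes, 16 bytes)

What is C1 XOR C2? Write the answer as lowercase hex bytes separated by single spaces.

C1 ⊕ C2 = (M1 ⊕ K) ⊕ (M2 ⊕ K) = M1 ⊕ M2 — the shared key cancels under XOR.
e3 xor 66 = 85
0c xor da = d6
ac xor f0 = 5c
7d xor e3 = 9e
e3 xor 6b = 88
67 xor 0b = 6c
bb xor fa = 41
c7 xor e7 = 20
03 xor b6 = b5
50 xor bd = ed
52 xor 7f = 2d
79 xor e5 = 9c
e1 xor d4 = 35
01 xor b6 = b7
96 xor 06 = 90
1c xor 6b = 77

85 d6 5c 9e 88 6c 41 20 b5 ed 2d 9c 35 b7 90 77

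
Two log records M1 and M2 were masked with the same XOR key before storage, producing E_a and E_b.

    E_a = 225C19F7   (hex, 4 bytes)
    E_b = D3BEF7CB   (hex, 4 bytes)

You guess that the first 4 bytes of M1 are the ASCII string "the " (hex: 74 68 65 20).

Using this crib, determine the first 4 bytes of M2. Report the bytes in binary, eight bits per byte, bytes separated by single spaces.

10000101 10001010 10001011 00011100

First, E_a ⊕ E_b = (M1 ⊕ K) ⊕ (M2 ⊕ K) = M1 ⊕ M2, so the key drops out. Then M2 = (M1 ⊕ M2) ⊕ M1 over the first 4 bytes.
byte 0: (22 ^ d3) ^ 74 = f1 ^ 74 = 85
byte 1: (5c ^ be) ^ 68 = e2 ^ 68 = 8a
byte 2: (19 ^ f7) ^ 65 = ee ^ 65 = 8b
byte 3: (f7 ^ cb) ^ 20 = 3c ^ 20 = 1c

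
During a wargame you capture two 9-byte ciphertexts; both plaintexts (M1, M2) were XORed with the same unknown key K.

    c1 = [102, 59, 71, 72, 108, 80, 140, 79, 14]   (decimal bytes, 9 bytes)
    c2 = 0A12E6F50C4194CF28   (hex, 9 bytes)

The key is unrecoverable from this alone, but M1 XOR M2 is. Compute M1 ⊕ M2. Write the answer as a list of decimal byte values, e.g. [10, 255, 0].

c1 ⊕ c2 = (M1 ⊕ K) ⊕ (M2 ⊕ K) = M1 ⊕ M2 — the shared key cancels under XOR.
byte 0: 102 ⊕  10 = 108
byte 1:  59 ⊕  18 =  41
byte 2:  71 ⊕ 230 = 161
byte 3:  72 ⊕ 245 = 189
byte 4: 108 ⊕  12 =  96
byte 5:  80 ⊕  65 =  17
byte 6: 140 ⊕ 148 =  24
byte 7:  79 ⊕ 207 = 128
byte 8:  14 ⊕  40 =  38

[108, 41, 161, 189, 96, 17, 24, 128, 38]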